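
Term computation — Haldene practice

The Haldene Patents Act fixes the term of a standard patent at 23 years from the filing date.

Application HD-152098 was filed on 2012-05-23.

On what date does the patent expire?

May 23, 2035

Filing date + 23 years → 23 May 2035.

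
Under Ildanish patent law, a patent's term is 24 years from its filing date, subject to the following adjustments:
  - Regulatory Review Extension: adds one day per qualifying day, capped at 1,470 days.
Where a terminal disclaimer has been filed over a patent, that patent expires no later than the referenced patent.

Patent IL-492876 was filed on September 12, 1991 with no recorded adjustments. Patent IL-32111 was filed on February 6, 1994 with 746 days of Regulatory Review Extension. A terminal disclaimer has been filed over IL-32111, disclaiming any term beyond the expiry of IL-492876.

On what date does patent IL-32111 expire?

Natural term of IL-32111:
  Base: filing + 24 years → 6 February 2018.
  Regulatory Review Extension: 746 days (within the 1470-day cap) → +746 days → 22 February 2020.
Expiry of referenced patent IL-492876:
  Base: filing + 24 years → 12 September 2015.
Terminal disclaimer: IL-32111 expires on the earlier of 22 February 2020 and 12 September 2015.

2015-09-12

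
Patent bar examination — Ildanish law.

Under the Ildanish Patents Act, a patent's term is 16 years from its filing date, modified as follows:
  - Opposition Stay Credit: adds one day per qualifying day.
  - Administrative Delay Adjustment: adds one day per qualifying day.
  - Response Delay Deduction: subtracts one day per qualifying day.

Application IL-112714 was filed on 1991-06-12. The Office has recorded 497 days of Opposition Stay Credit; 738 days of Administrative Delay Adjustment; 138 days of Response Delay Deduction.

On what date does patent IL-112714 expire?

2010-06-13

Base term: filing date + 16 years → 12 June 2007.
Opposition Stay Credit: +497 days → 21 October 2008.
Administrative Delay Adjustment: +738 days → 29 October 2010.
Response Delay Deduction: −138 days → 13 June 2010.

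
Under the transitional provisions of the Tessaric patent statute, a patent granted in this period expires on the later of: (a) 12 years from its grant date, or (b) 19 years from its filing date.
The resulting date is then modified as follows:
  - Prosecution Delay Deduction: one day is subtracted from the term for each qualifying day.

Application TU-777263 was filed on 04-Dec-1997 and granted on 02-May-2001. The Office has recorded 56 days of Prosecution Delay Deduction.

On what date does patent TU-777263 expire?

October 9, 2016

(a) grant + 12 years → 2 May 2013.
(b) filing + 19 years → 4 December 2016.
Later of the two: 4 December 2016.
Prosecution Delay Deduction: −56 days → 9 October 2016.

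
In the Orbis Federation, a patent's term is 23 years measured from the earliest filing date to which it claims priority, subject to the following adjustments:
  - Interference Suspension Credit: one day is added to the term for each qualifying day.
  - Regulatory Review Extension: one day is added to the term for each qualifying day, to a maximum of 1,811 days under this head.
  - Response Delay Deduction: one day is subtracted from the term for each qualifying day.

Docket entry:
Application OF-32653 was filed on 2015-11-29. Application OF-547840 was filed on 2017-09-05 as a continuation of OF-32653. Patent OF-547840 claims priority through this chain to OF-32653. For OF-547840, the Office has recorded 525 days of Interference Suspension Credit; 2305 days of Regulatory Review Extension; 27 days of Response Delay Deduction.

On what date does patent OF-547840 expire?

2045-03-26

Earliest priority filing: 29 November 2015.
Base term: 29 November 2015 + 23 years → 29 November 2038.
Interference Suspension Credit: +525 days → 7 May 2040.
Regulatory Review Extension: 2305 days claimed exceeds the 1811-day cap, so +1811 days → 22 April 2045.
Response Delay Deduction: −27 days → 26 March 2045.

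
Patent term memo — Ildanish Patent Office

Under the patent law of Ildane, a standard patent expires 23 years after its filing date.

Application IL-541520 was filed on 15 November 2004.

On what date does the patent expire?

2027-11-15

Filing date + 23 years → 15 November 2027.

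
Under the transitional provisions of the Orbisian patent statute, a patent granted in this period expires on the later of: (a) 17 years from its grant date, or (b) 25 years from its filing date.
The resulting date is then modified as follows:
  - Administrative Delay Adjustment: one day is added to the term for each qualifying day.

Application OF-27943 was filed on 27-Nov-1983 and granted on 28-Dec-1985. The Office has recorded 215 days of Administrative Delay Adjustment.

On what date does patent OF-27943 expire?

June 30, 2009

(a) grant + 17 years → 28 December 2002.
(b) filing + 25 years → 27 November 2008.
Later of the two: 27 November 2008.
Administrative Delay Adjustment: +215 days → 30 June 2009.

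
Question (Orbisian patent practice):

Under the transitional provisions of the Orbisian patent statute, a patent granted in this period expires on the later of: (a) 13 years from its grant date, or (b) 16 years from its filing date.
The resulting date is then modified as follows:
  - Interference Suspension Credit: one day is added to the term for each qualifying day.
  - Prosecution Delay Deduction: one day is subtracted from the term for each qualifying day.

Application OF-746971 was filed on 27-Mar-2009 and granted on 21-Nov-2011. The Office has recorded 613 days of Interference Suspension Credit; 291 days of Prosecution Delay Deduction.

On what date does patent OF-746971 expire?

(a) grant + 13 years → 21 November 2024.
(b) filing + 16 years → 27 March 2025.
Later of the two: 27 March 2025.
Interference Suspension Credit: +613 days → 30 November 2026.
Prosecution Delay Deduction: −291 days → 12 February 2026.

2026-02-12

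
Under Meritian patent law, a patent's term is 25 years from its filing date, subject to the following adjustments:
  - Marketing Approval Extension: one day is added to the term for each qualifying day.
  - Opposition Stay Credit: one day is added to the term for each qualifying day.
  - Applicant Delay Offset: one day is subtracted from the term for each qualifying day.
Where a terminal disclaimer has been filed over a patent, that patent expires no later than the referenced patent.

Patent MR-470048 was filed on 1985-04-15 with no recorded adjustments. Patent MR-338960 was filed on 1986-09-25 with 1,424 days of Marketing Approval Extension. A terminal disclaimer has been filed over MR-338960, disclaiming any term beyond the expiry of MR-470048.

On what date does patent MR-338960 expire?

Natural term of MR-338960:
  Base: filing + 25 years → 25 September 2011.
  Marketing Approval Extension: +1424 days → 19 August 2015.
Expiry of referenced patent MR-470048:
  Base: filing + 25 years → 15 April 2010.
Terminal disclaimer: MR-338960 expires on the earlier of 19 August 2015 and 15 April 2010.

2010-04-15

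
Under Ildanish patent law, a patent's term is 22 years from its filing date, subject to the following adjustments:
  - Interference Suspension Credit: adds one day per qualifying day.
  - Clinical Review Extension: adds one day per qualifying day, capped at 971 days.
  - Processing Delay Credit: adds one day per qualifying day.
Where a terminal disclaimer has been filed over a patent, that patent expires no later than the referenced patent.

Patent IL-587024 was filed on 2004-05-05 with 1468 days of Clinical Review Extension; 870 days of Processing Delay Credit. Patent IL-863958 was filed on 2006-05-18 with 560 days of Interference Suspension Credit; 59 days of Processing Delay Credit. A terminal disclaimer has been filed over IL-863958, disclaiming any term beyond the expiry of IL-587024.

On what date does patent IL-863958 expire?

Natural term of IL-863958:
  Base: filing + 22 years → 18 May 2028.
  Interference Suspension Credit: +560 days → 29 November 2029.
  Processing Delay Credit: +59 days → 27 January 2030.
Expiry of referenced patent IL-587024:
  Base: filing + 22 years → 5 May 2026.
  Clinical Review Extension: 1468 days claimed exceeds the 971-day cap, so +971 days → 31 December 2028.
  Processing Delay Credit: +870 days → 20 May 2031.
Terminal disclaimer: IL-863958 expires on the earlier of 27 January 2030 and 20 May 2031.

2030-01-27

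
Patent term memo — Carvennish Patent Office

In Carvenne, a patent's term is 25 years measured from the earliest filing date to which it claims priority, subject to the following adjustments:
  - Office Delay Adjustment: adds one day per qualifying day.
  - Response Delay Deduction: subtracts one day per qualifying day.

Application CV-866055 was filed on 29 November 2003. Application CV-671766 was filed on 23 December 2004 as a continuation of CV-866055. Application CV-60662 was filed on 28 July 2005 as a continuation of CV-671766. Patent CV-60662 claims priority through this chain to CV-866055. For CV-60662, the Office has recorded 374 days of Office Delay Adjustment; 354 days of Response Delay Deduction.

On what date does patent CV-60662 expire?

Earliest priority filing: 29 November 2003.
Base term: 29 November 2003 + 25 years → 29 November 2028.
Office Delay Adjustment: +374 days → 8 December 2029.
Response Delay Deduction: −354 days → 19 December 2028.

2028-12-19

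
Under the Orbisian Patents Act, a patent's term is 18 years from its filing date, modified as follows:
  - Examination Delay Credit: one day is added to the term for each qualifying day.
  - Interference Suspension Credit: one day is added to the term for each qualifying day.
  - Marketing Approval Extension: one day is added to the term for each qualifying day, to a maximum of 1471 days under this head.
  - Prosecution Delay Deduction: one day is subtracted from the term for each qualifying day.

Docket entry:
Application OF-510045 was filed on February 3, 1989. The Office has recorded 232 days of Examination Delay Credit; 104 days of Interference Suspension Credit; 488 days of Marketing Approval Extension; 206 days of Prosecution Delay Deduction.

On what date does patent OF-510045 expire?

October 13, 2008

Base term: filing date + 18 years → 3 February 2007.
Examination Delay Credit: +232 days → 23 September 2007.
Interference Suspension Credit: +104 days → 5 January 2008.
Marketing Approval Extension: 488 days (within the 1471-day cap) → +488 days → 7 May 2009.
Prosecution Delay Deduction: −206 days → 13 October 2008.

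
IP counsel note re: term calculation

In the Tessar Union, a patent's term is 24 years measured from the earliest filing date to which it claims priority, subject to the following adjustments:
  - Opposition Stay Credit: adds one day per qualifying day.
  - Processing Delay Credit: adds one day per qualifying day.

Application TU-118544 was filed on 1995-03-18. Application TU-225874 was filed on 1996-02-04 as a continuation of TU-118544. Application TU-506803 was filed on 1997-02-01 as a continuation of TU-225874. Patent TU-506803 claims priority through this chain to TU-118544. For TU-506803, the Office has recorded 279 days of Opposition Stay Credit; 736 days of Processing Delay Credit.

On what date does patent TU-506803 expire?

December 27, 2021

Earliest priority filing: 18 March 1995.
Base term: 18 March 1995 + 24 years → 18 March 2019.
Opposition Stay Credit: +279 days → 22 December 2019.
Processing Delay Credit: +736 days → 27 December 2021.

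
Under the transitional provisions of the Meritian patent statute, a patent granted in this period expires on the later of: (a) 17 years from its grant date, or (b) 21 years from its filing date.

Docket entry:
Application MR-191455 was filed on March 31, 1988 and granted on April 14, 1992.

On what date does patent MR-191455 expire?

April 14, 2009

(a) grant + 17 years → 14 April 2009.
(b) filing + 21 years → 31 March 2009.
Later of the two: 14 April 2009.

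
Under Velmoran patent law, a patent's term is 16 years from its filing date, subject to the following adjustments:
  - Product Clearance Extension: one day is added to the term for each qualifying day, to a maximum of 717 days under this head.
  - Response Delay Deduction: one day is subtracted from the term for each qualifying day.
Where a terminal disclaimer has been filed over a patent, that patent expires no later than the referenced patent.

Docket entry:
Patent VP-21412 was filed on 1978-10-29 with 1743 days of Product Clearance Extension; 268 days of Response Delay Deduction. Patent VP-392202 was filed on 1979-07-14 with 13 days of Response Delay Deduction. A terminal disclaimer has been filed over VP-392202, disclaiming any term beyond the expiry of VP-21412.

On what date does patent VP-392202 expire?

Natural term of VP-392202:
  Base: filing + 16 years → 14 July 1995.
  Response Delay Deduction: −13 days → 1 July 1995.
Expiry of referenced patent VP-21412:
  Base: filing + 16 years → 29 October 1994.
  Product Clearance Extension: 1743 days claimed exceeds the 717-day cap, so +717 days → 15 October 1996.
  Response Delay Deduction: −268 days → 21 January 1996.
Terminal disclaimer: VP-392202 expires on the earlier of 1 July 1995 and 21 January 1996.

July 1, 1995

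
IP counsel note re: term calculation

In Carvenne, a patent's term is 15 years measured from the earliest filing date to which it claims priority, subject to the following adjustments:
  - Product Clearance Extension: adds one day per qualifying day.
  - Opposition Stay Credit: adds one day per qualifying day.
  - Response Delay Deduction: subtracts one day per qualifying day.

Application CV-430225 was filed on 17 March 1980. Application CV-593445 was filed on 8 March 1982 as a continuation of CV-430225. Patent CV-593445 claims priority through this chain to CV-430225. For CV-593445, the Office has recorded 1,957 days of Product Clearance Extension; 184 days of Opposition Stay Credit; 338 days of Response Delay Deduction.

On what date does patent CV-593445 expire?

2000-02-22

Earliest priority filing: 17 March 1980.
Base term: 17 March 1980 + 15 years → 17 March 1995.
Product Clearance Extension: +1957 days → 25 July 2000.
Opposition Stay Credit: +184 days → 25 January 2001.
Response Delay Deduction: −338 days → 22 February 2000.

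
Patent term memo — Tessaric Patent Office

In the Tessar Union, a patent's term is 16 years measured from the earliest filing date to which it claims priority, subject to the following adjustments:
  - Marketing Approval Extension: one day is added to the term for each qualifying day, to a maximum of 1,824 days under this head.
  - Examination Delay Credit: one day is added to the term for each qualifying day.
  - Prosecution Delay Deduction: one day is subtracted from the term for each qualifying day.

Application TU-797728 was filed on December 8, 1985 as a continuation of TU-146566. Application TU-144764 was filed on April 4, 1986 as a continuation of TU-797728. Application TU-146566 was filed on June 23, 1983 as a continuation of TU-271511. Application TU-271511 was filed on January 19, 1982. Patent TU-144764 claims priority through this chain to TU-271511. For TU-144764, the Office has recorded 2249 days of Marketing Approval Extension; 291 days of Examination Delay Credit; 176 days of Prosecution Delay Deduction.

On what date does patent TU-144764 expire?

May 12, 2003

Earliest priority filing: 19 January 1982.
Base term: 19 January 1982 + 16 years → 19 January 1998.
Marketing Approval Extension: 2249 days claimed exceeds the 1824-day cap, so +1824 days → 17 January 2003.
Examination Delay Credit: +291 days → 4 November 2003.
Prosecution Delay Deduction: −176 days → 12 May 2003.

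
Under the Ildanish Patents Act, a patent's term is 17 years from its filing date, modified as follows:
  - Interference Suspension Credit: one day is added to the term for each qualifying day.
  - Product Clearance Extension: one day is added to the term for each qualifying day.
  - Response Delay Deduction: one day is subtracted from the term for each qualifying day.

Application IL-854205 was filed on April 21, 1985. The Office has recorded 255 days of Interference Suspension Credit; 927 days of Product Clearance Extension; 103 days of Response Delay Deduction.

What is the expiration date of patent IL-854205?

April 4, 2005

Base term: filing date + 17 years → 21 April 2002.
Interference Suspension Credit: +255 days → 1 January 2003.
Product Clearance Extension: +927 days → 16 July 2005.
Response Delay Deduction: −103 days → 4 April 2005.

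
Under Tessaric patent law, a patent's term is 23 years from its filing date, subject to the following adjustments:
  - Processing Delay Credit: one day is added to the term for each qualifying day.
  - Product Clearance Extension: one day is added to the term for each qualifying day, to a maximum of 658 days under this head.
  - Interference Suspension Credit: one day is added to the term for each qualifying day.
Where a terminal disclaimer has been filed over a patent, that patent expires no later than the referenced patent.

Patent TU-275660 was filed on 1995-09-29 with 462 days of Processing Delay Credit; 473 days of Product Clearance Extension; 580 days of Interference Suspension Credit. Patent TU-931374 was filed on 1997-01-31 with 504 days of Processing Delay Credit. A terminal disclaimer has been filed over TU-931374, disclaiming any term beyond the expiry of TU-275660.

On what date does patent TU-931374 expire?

Natural term of TU-931374:
  Base: filing + 23 years → 31 January 2020.
  Processing Delay Credit: +504 days → 18 June 2021.
Expiry of referenced patent TU-275660:
  Base: filing + 23 years → 29 September 2018.
  Processing Delay Credit: +462 days → 4 January 2020.
  Product Clearance Extension: 473 days (within the 658-day cap) → +473 days → 21 April 2021.
  Interference Suspension Credit: +580 days → 22 November 2022.
Terminal disclaimer: TU-931374 expires on the earlier of 18 June 2021 and 22 November 2022.

2021-06-18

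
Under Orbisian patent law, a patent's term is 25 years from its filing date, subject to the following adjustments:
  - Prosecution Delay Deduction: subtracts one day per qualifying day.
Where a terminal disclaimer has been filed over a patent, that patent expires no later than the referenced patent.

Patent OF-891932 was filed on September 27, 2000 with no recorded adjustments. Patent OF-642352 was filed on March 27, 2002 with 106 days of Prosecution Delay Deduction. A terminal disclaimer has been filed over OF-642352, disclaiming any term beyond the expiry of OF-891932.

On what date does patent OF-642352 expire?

September 27, 2025

Natural term of OF-642352:
  Base: filing + 25 years → 27 March 2027.
  Prosecution Delay Deduction: −106 days → 11 December 2026.
Expiry of referenced patent OF-891932:
  Base: filing + 25 years → 27 September 2025.
Terminal disclaimer: OF-642352 expires on the earlier of 11 December 2026 and 27 September 2025.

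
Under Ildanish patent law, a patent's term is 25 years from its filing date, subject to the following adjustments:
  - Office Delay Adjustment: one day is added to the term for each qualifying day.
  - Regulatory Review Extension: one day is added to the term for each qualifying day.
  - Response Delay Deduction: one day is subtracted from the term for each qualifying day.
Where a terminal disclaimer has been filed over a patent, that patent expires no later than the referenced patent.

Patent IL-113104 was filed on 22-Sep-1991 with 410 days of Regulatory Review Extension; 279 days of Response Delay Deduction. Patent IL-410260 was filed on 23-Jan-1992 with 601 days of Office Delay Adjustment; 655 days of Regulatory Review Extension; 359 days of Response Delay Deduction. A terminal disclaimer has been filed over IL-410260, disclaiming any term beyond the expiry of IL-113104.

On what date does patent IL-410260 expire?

2017-01-31

Natural term of IL-410260:
  Base: filing + 25 years → 23 January 2017.
  Office Delay Adjustment: +601 days → 16 September 2018.
  Regulatory Review Extension: +655 days → 2 July 2020.
  Response Delay Deduction: −359 days → 9 July 2019.
Expiry of referenced patent IL-113104:
  Base: filing + 25 years → 22 September 2016.
  Regulatory Review Extension: +410 days → 6 November 2017.
  Response Delay Deduction: −279 days → 31 January 2017.
Terminal disclaimer: IL-410260 expires on the earlier of 9 July 2019 and 31 January 2017.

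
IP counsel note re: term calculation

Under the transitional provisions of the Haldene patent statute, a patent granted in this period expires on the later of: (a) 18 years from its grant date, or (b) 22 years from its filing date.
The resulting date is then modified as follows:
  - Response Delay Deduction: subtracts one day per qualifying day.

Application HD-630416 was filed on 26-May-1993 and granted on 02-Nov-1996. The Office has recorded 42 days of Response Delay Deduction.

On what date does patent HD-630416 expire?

2015-04-14

(a) grant + 18 years → 2 November 2014.
(b) filing + 22 years → 26 May 2015.
Later of the two: 26 May 2015.
Response Delay Deduction: −42 days → 14 April 2015.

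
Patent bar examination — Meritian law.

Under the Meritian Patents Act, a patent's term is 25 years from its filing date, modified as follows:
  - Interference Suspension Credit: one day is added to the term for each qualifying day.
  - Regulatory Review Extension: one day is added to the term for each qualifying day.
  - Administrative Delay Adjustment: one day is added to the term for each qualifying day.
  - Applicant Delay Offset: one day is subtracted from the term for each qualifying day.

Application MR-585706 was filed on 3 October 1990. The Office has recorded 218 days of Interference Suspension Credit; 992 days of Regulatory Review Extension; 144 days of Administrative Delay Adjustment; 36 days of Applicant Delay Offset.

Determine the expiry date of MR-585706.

2019-05-13

Base term: filing date + 25 years → 3 October 2015.
Interference Suspension Credit: +218 days → 8 May 2016.
Regulatory Review Extension: +992 days → 25 January 2019.
Administrative Delay Adjustment: +144 days → 18 June 2019.
Applicant Delay Offset: −36 days → 13 May 2019.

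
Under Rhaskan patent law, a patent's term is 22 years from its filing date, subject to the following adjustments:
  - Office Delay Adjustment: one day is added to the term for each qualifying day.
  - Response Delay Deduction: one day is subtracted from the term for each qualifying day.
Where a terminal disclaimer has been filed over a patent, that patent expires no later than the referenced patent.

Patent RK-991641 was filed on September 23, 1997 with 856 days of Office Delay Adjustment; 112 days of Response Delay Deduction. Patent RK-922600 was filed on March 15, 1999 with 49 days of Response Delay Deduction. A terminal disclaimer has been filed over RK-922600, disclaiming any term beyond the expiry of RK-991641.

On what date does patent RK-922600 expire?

Natural term of RK-922600:
  Base: filing + 22 years → 15 March 2021.
  Response Delay Deduction: −49 days → 25 January 2021.
Expiry of referenced patent RK-991641:
  Base: filing + 22 years → 23 September 2019.
  Office Delay Adjustment: +856 days → 26 January 2022.
  Response Delay Deduction: −112 days → 6 October 2021.
Terminal disclaimer: RK-922600 expires on the earlier of 25 January 2021 and 6 October 2021.

January 25, 2021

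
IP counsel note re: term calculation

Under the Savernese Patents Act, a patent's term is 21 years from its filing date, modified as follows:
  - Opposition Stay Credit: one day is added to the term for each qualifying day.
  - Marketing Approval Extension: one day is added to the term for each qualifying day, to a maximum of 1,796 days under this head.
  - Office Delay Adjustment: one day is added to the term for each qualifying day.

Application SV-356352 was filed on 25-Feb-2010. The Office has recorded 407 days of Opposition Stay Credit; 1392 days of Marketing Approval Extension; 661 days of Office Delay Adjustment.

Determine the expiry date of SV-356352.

2037-11-20

Base term: filing date + 21 years → 25 February 2031.
Opposition Stay Credit: +407 days → 7 April 2032.
Marketing Approval Extension: 1392 days (within the 1796-day cap) → +1392 days → 29 January 2036.
Office Delay Adjustment: +661 days → 20 November 2037.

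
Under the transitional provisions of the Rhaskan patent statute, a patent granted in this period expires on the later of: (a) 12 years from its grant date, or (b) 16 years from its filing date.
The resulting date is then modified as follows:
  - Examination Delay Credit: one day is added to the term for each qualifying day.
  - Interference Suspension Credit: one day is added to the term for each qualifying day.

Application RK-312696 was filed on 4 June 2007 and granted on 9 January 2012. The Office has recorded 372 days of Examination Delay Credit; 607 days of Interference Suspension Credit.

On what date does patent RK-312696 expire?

(a) grant + 12 years → 9 January 2024.
(b) filing + 16 years → 4 June 2023.
Later of the two: 9 January 2024.
Examination Delay Credit: +372 days → 15 January 2025.
Interference Suspension Credit: +607 days → 14 September 2026.

2026-09-14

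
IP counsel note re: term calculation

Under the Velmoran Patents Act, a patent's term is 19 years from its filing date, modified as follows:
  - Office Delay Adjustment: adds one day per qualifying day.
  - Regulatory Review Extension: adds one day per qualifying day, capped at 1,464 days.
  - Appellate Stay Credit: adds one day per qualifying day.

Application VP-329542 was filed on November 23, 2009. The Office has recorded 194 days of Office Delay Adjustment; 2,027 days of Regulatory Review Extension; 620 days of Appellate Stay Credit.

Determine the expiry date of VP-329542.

Base term: filing date + 19 years → 23 November 2028.
Office Delay Adjustment: +194 days → 5 June 2029.
Regulatory Review Extension: 2027 days claimed exceeds the 1464-day cap, so +1464 days → 8 June 2033.
Appellate Stay Credit: +620 days → 18 February 2035.

2035-02-18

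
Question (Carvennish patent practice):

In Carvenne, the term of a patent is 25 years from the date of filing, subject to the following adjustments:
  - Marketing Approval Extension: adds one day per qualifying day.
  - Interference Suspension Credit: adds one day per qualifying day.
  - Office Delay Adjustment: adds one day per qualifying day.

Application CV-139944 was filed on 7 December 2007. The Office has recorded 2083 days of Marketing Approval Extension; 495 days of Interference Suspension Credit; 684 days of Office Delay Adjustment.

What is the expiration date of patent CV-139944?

Base term: filing date + 25 years → 7 December 2032.
Marketing Approval Extension: +2083 days → 21 August 2038.
Interference Suspension Credit: +495 days → 29 December 2039.
Office Delay Adjustment: +684 days → 12 November 2041.

2041-11-12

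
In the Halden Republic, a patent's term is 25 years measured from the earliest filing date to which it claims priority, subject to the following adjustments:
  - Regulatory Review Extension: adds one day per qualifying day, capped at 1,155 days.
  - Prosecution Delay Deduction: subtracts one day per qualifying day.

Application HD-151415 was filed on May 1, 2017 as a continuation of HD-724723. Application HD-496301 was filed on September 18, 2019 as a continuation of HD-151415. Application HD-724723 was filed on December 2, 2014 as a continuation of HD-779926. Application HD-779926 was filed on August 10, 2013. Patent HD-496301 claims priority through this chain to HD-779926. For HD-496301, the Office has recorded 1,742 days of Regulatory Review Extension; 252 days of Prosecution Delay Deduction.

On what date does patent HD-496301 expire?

Earliest priority filing: 10 August 2013.
Base term: 10 August 2013 + 25 years → 10 August 2038.
Regulatory Review Extension: 1742 days claimed exceeds the 1155-day cap, so +1155 days → 8 October 2041.
Prosecution Delay Deduction: −252 days → 29 January 2041.

January 29, 2041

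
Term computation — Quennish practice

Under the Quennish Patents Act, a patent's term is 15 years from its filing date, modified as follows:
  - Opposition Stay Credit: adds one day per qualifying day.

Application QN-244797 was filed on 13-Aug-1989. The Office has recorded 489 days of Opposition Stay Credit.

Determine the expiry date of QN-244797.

Base term: filing date + 15 years → 13 August 2004.
Opposition Stay Credit: +489 days → 15 December 2005.

December 15, 2005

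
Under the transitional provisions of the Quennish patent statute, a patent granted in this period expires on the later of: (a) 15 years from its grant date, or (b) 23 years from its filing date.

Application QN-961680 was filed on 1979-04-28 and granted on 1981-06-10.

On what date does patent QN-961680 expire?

(a) grant + 15 years → 10 June 1996.
(b) filing + 23 years → 28 April 2002.
Later of the two: 28 April 2002.

2002-04-28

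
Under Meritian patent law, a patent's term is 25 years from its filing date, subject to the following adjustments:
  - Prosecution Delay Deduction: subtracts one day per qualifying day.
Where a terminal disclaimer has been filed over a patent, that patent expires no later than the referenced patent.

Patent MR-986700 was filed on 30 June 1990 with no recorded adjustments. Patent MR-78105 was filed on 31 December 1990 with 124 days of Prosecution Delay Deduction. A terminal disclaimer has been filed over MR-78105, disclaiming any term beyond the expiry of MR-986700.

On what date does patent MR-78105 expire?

June 30, 2015

Natural term of MR-78105:
  Base: filing + 25 years → 31 December 2015.
  Prosecution Delay Deduction: −124 days → 29 August 2015.
Expiry of referenced patent MR-986700:
  Base: filing + 25 years → 30 June 2015.
Terminal disclaimer: MR-78105 expires on the earlier of 29 August 2015 and 30 June 2015.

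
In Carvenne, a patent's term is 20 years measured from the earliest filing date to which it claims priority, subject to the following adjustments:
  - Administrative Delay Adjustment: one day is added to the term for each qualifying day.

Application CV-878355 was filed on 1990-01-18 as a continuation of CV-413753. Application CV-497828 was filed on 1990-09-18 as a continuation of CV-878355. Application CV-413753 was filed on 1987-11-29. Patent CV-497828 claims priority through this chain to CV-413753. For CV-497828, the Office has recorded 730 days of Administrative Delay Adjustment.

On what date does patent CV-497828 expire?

Earliest priority filing: 29 November 1987.
Base term: 29 November 1987 + 20 years → 29 November 2007.
Administrative Delay Adjustment: +730 days → 28 November 2009.

November 28, 2009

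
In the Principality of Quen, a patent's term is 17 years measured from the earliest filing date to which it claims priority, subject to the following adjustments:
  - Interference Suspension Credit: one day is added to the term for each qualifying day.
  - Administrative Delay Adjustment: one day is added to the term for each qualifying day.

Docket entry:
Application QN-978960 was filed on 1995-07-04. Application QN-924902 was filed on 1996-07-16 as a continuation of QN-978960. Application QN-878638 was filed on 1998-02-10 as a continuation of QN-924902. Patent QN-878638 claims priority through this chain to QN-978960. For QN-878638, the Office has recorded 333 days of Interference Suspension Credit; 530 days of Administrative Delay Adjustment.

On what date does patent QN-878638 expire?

Earliest priority filing: 4 July 1995.
Base term: 4 July 1995 + 17 years → 4 July 2012.
Interference Suspension Credit: +333 days → 2 June 2013.
Administrative Delay Adjustment: +530 days → 14 November 2014.

2014-11-14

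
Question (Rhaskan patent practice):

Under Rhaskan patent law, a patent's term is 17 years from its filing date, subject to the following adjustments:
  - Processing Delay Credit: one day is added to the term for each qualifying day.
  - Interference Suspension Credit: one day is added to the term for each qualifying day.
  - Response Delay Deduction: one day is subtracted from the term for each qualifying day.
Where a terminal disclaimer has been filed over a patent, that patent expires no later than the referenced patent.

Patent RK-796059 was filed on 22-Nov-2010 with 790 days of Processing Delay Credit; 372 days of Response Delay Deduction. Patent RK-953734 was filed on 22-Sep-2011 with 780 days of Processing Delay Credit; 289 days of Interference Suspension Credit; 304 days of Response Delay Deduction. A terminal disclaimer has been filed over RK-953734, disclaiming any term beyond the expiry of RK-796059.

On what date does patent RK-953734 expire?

Natural term of RK-953734:
  Base: filing + 17 years → 22 September 2028.
  Processing Delay Credit: +780 days → 11 November 2030.
  Interference Suspension Credit: +289 days → 27 August 2031.
  Response Delay Deduction: −304 days → 27 October 2030.
Expiry of referenced patent RK-796059:
  Base: filing + 17 years → 22 November 2027.
  Processing Delay Credit: +790 days → 20 January 2030.
  Response Delay Deduction: −372 days → 13 January 2029.
Terminal disclaimer: RK-953734 expires on the earlier of 27 October 2030 and 13 January 2029.

January 13, 2029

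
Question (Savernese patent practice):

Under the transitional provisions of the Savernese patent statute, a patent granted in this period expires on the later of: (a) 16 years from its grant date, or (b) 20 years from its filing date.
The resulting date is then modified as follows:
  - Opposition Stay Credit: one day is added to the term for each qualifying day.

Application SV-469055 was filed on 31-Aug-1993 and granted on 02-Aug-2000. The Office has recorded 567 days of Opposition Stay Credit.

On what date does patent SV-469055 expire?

(a) grant + 16 years → 2 August 2016.
(b) filing + 20 years → 31 August 2013.
Later of the two: 2 August 2016.
Opposition Stay Credit: +567 days → 20 February 2018.

2018-02-20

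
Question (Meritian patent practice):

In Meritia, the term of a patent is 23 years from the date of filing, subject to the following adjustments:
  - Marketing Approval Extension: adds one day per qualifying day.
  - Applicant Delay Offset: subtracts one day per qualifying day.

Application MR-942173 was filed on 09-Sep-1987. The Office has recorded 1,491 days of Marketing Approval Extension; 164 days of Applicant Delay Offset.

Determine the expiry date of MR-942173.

2014-04-28

Base term: filing date + 23 years → 9 September 2010.
Marketing Approval Extension: +1491 days → 9 October 2014.
Applicant Delay Offset: −164 days → 28 April 2014.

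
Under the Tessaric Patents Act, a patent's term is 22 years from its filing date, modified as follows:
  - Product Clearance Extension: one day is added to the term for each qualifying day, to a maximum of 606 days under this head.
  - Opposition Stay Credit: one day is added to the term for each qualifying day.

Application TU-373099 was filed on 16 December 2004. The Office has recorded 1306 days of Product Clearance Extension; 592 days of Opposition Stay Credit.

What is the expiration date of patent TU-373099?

2030-03-28

Base term: filing date + 22 years → 16 December 2026.
Product Clearance Extension: 1306 days claimed exceeds the 606-day cap, so +606 days → 13 August 2028.
Opposition Stay Credit: +592 days → 28 March 2030.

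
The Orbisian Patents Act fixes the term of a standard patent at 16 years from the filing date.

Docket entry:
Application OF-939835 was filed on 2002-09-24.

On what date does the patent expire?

September 24, 2018

Filing date + 16 years → 24 September 2018.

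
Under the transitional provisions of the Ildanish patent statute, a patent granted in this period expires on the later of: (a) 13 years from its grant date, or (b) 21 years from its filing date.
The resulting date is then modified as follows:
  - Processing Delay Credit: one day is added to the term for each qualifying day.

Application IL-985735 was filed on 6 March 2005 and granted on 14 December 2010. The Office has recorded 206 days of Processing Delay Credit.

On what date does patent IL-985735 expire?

September 28, 2026

(a) grant + 13 years → 14 December 2023.
(b) filing + 21 years → 6 March 2026.
Later of the two: 6 March 2026.
Processing Delay Credit: +206 days → 28 September 2026.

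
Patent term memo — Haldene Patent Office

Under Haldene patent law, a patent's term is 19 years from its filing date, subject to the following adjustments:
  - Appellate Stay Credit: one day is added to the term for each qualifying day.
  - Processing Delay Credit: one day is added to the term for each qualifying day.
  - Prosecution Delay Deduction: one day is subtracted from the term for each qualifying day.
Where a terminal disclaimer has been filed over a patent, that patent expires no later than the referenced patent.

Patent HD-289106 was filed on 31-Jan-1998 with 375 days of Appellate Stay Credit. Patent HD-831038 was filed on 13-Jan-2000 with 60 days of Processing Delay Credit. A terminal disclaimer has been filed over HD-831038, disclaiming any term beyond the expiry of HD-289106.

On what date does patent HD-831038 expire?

Natural term of HD-831038:
  Base: filing + 19 years → 13 January 2019.
  Processing Delay Credit: +60 days → 14 March 2019.
Expiry of referenced patent HD-289106:
  Base: filing + 19 years → 31 January 2017.
  Appellate Stay Credit: +375 days → 10 February 2018.
Terminal disclaimer: HD-831038 expires on the earlier of 14 March 2019 and 10 February 2018.

2018-02-10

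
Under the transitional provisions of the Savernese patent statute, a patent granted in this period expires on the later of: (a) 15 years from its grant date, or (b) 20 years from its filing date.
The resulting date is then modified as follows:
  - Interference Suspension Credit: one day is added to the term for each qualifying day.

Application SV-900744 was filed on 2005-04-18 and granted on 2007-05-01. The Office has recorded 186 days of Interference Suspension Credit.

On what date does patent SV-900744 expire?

(a) grant + 15 years → 1 May 2022.
(b) filing + 20 years → 18 April 2025.
Later of the two: 18 April 2025.
Interference Suspension Credit: +186 days → 21 October 2025.

2025-10-21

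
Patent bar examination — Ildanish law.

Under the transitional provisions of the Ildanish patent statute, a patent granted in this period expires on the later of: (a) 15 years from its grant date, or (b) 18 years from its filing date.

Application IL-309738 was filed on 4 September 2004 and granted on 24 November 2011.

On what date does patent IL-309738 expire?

(a) grant + 15 years → 24 November 2026.
(b) filing + 18 years → 4 September 2022.
Later of the two: 24 November 2026.

November 24, 2026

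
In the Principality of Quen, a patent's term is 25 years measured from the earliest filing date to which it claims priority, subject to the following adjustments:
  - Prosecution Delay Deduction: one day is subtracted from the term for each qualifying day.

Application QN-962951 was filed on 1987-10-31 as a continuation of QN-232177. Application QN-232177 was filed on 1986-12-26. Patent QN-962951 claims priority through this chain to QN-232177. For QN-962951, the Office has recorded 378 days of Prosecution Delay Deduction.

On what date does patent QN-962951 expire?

Earliest priority filing: 26 December 1986.
Base term: 26 December 1986 + 25 years → 26 December 2011.
Prosecution Delay Deduction: −378 days → 13 December 2010.

December 13, 2010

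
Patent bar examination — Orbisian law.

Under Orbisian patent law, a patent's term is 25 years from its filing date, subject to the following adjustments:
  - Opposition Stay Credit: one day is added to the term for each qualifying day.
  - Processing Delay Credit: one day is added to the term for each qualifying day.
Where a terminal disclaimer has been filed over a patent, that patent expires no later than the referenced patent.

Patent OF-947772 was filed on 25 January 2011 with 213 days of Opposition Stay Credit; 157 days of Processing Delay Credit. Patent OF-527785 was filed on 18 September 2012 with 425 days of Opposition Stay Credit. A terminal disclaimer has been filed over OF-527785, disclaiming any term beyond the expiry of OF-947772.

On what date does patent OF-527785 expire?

Natural term of OF-527785:
  Base: filing + 25 years → 18 September 2037.
  Opposition Stay Credit: +425 days → 17 November 2038.
Expiry of referenced patent OF-947772:
  Base: filing + 25 years → 25 January 2036.
  Opposition Stay Credit: +213 days → 25 August 2036.
  Processing Delay Credit: +157 days → 29 January 2037.
Terminal disclaimer: OF-527785 expires on the earlier of 17 November 2038 and 29 January 2037.

January 29, 2037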